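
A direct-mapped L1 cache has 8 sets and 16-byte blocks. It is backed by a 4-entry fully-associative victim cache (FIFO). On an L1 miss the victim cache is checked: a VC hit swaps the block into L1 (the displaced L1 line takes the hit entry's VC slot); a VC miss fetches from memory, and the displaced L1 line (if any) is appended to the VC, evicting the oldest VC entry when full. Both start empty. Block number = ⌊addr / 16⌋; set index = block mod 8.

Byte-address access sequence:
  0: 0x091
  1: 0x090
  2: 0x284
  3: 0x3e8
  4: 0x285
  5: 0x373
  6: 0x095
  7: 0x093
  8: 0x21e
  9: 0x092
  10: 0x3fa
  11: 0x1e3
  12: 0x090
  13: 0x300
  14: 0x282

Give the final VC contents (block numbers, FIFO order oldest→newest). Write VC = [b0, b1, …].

VC = [33, 55, 62, 48]

  [0] addr=0x91 blk=9 s=1: MISS | VC []
  [1] addr=0x90 blk=9 s=1: L1-HIT | VC []
  [2] addr=0x284 blk=40 s=0: MISS | VC []
  [3] addr=0x3e8 blk=62 s=6: MISS | VC []
  [4] addr=0x285 blk=40 s=0: L1-HIT | VC []
  [5] addr=0x373 blk=55 s=7: MISS | VC []
  [6] addr=0x95 blk=9 s=1: L1-HIT | VC []
  [7] addr=0x93 blk=9 s=1: L1-HIT | VC []
  [8] addr=0x21e blk=33 s=1: MISS | VC [9]
  [9] addr=0x92 blk=9 s=1: VC-HIT | VC [33]
  [10] addr=0x3fa blk=63 s=7: MISS | VC [33, 55]
  [11] addr=0x1e3 blk=30 s=6: MISS | VC [33, 55, 62]
  [12] addr=0x90 blk=9 s=1: L1-HIT | VC [33, 55, 62]
  [13] addr=0x300 blk=48 s=0: MISS | VC [33, 55, 62, 40]
  [14] addr=0x282 blk=40 s=0: VC-HIT | VC [33, 55, 62, 48]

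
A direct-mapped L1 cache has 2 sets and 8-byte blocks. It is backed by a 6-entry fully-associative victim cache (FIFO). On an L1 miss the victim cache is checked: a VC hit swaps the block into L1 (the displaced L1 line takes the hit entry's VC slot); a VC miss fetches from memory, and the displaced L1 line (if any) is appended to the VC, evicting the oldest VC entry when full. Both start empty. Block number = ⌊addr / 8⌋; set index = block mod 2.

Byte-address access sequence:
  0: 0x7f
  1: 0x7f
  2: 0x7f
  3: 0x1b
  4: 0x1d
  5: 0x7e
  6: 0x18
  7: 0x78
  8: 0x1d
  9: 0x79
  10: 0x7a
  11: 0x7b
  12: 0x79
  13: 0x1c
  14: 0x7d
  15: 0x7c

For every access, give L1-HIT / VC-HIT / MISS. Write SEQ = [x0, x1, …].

SEQ = [MISS, L1-HIT, L1-HIT, MISS, L1-HIT, VC-HIT, VC-HIT, VC-HIT, VC-HIT, VC-HIT, L1-HIT, L1-HIT, L1-HIT, VC-HIT, VC-HIT, L1-HIT]

  [0] addr=0x7f blk=15 s=1: MISS | VC []
  [1] addr=0x7f blk=15 s=1: L1-HIT | VC []
  [2] addr=0x7f blk=15 s=1: L1-HIT | VC []
  [3] addr=0x1b blk=3 s=1: MISS | VC [15]
  [4] addr=0x1d blk=3 s=1: L1-HIT | VC [15]
  [5] addr=0x7e blk=15 s=1: VC-HIT | VC [3]
  [6] addr=0x18 blk=3 s=1: VC-HIT | VC [15]
  [7] addr=0x78 blk=15 s=1: VC-HIT | VC [3]
  [8] addr=0x1d blk=3 s=1: VC-HIT | VC [15]
  [9] addr=0x79 blk=15 s=1: VC-HIT | VC [3]
  [10] addr=0x7a blk=15 s=1: L1-HIT | VC [3]
  [11] addr=0x7b blk=15 s=1: L1-HIT | VC [3]
  [12] addr=0x79 blk=15 s=1: L1-HIT | VC [3]
  [13] addr=0x1c blk=3 s=1: VC-HIT | VC [15]
  [14] addr=0x7d blk=15 s=1: VC-HIT | VC [3]
  [15] addr=0x7c blk=15 s=1: L1-HIT | VC [3]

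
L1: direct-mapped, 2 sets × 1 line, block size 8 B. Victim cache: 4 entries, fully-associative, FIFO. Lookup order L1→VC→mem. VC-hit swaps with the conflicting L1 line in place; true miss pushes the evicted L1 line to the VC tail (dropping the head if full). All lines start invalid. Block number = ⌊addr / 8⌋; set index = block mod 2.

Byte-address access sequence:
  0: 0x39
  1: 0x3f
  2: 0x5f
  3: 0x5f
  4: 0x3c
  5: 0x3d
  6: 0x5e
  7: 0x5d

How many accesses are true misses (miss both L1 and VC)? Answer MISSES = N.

0: 0x39 (blk 7, set 1) → MISS  vc=[]
1: 0x3f (blk 7, set 1) → L1-HIT  vc=[]
2: 0x5f (blk 11, set 1) → MISS  vc=[7]
3: 0x5f (blk 11, set 1) → L1-HIT  vc=[7]
4: 0x3c (blk 7, set 1) → VC-HIT  vc=[11]
5: 0x3d (blk 7, set 1) → L1-HIT  vc=[11]
6: 0x5e (blk 11, set 1) → VC-HIT  vc=[7]
7: 0x5d (blk 11, set 1) → L1-HIT  vc=[7]

MISSES = 2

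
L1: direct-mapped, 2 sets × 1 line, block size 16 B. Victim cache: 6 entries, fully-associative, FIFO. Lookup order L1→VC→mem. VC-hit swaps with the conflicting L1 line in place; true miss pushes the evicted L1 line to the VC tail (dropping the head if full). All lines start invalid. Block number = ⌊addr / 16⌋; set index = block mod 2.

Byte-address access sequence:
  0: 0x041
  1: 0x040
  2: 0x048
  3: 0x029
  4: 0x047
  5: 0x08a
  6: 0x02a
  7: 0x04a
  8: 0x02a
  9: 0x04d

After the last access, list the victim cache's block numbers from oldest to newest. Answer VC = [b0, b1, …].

0: 0x41 (blk 4, set 0) → MISS  vc=[]
1: 0x40 (blk 4, set 0) → L1-HIT  vc=[]
2: 0x48 (blk 4, set 0) → L1-HIT  vc=[]
3: 0x29 (blk 2, set 0) → MISS  vc=[4]
4: 0x47 (blk 4, set 0) → VC-HIT  vc=[2]
5: 0x8a (blk 8, set 0) → MISS  vc=[2, 4]
6: 0x2a (blk 2, set 0) → VC-HIT  vc=[8, 4]
7: 0x4a (blk 4, set 0) → VC-HIT  vc=[8, 2]
8: 0x2a (blk 2, set 0) → VC-HIT  vc=[8, 4]
9: 0x4d (blk 4, set 0) → VC-HIT  vc=[8, 2]

VC = [8, 2]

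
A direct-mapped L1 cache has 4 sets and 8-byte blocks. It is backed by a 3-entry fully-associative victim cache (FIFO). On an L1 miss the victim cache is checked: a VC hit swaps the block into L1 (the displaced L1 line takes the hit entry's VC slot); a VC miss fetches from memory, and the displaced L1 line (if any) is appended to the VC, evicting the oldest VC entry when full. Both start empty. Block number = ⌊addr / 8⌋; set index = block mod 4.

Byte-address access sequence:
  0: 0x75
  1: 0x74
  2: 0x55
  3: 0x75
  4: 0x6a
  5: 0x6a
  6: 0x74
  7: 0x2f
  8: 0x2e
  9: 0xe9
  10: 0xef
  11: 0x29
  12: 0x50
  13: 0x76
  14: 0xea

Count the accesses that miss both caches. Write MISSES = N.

  [0] addr=0x75 blk=14 s=2: MISS | VC []
  [1] addr=0x74 blk=14 s=2: L1-HIT | VC []
  [2] addr=0x55 blk=10 s=2: MISS | VC [14]
  [3] addr=0x75 blk=14 s=2: VC-HIT | VC [10]
  [4] addr=0x6a blk=13 s=1: MISS | VC [10]
  [5] addr=0x6a blk=13 s=1: L1-HIT | VC [10]
  [6] addr=0x74 blk=14 s=2: L1-HIT | VC [10]
  [7] addr=0x2f blk=5 s=1: MISS | VC [10, 13]
  [8] addr=0x2e blk=5 s=1: L1-HIT | VC [10, 13]
  [9] addr=0xe9 blk=29 s=1: MISS | VC [10, 13, 5]
  [10] addr=0xef blk=29 s=1: L1-HIT | VC [10, 13, 5]
  [11] addr=0x29 blk=5 s=1: VC-HIT | VC [10, 13, 29]
  [12] addr=0x50 blk=10 s=2: VC-HIT | VC [14, 13, 29]
  [13] addr=0x76 blk=14 s=2: VC-HIT | VC [10, 13, 29]
  [14] addr=0xea blk=29 s=1: VC-HIT | VC [10, 13, 5]

MISSES = 5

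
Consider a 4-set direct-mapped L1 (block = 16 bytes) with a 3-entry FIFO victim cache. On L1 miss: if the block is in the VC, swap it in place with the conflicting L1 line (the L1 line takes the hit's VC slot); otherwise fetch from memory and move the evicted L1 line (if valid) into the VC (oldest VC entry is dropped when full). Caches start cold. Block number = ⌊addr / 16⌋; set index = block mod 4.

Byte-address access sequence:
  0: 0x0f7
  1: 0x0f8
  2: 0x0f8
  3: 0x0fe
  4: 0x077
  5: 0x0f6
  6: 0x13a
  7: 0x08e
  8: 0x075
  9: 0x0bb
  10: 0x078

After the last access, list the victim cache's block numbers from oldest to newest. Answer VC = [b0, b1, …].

  [0] addr=0xf7 blk=15 s=3: MISS | VC []
  [1] addr=0xf8 blk=15 s=3: L1-HIT | VC []
  [2] addr=0xf8 blk=15 s=3: L1-HIT | VC []
  [3] addr=0xfe blk=15 s=3: L1-HIT | VC []
  [4] addr=0x77 blk=7 s=3: MISS | VC [15]
  [5] addr=0xf6 blk=15 s=3: VC-HIT | VC [7]
  [6] addr=0x13a blk=19 s=3: MISS | VC [7, 15]
  [7] addr=0x8e blk=8 s=0: MISS | VC [7, 15]
  [8] addr=0x75 blk=7 s=3: VC-HIT | VC [19, 15]
  [9] addr=0xbb blk=11 s=3: MISS | VC [19, 15, 7]
  [10] addr=0x78 blk=7 s=3: VC-HIT | VC [19, 15, 11]

VC = [19, 15, 11]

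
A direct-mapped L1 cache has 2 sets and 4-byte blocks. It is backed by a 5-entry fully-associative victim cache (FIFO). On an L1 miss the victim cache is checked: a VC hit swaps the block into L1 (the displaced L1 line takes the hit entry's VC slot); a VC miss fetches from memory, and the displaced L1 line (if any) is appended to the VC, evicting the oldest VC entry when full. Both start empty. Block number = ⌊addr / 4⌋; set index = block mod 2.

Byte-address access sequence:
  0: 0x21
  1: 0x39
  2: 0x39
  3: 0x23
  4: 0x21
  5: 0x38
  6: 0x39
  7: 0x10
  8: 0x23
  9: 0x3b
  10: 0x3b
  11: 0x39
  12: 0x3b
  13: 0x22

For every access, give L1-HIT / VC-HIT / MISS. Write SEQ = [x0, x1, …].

SEQ = [MISS, MISS, L1-HIT, VC-HIT, L1-HIT, VC-HIT, L1-HIT, MISS, VC-HIT, VC-HIT, L1-HIT, L1-HIT, L1-HIT, VC-HIT]

  [0] addr=0x21 blk=8 s=0: MISS | VC []
  [1] addr=0x39 blk=14 s=0: MISS | VC [8]
  [2] addr=0x39 blk=14 s=0: L1-HIT | VC [8]
  [3] addr=0x23 blk=8 s=0: VC-HIT | VC [14]
  [4] addr=0x21 blk=8 s=0: L1-HIT | VC [14]
  [5] addr=0x38 blk=14 s=0: VC-HIT | VC [8]
  [6] addr=0x39 blk=14 s=0: L1-HIT | VC [8]
  [7] addr=0x10 blk=4 s=0: MISS | VC [8, 14]
  [8] addr=0x23 blk=8 s=0: VC-HIT | VC [4, 14]
  [9] addr=0x3b blk=14 s=0: VC-HIT | VC [4, 8]
  [10] addr=0x3b blk=14 s=0: L1-HIT | VC [4, 8]
  [11] addr=0x39 blk=14 s=0: L1-HIT | VC [4, 8]
  [12] addr=0x3b blk=14 s=0: L1-HIT | VC [4, 8]
  [13] addr=0x22 blk=8 s=0: VC-HIT | VC [4, 14]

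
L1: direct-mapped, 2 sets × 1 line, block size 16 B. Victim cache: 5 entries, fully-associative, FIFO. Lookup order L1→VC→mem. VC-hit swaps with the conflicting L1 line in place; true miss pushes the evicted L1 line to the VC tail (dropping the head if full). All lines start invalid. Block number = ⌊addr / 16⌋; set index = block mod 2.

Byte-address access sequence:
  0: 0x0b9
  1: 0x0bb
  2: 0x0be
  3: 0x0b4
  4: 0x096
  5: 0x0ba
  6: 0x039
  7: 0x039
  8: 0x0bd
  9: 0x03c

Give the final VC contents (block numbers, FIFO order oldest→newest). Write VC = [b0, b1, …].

  [0] addr=0xb9 blk=11 s=1: MISS | VC []
  [1] addr=0xbb blk=11 s=1: L1-HIT | VC []
  [2] addr=0xbe blk=11 s=1: L1-HIT | VC []
  [3] addr=0xb4 blk=11 s=1: L1-HIT | VC []
  [4] addr=0x96 blk=9 s=1: MISS | VC [11]
  [5] addr=0xba blk=11 s=1: VC-HIT | VC [9]
  [6] addr=0x39 blk=3 s=1: MISS | VC [9, 11]
  [7] addr=0x39 blk=3 s=1: L1-HIT | VC [9, 11]
  [8] addr=0xbd blk=11 s=1: VC-HIT | VC [9, 3]
  [9] addr=0x3c blk=3 s=1: VC-HIT | VC [9, 11]

VC = [9, 11]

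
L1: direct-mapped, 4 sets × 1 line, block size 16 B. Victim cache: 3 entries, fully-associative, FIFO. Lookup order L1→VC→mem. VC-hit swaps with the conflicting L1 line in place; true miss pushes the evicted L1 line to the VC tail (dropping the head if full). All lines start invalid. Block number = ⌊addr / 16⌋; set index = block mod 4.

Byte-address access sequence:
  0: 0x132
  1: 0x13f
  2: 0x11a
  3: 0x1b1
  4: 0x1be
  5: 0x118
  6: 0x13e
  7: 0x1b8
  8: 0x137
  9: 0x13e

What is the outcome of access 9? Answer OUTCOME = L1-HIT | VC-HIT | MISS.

  [0] addr=0x132 blk=19 s=3: MISS | VC []
  [1] addr=0x13f blk=19 s=3: L1-HIT | VC []
  [2] addr=0x11a blk=17 s=1: MISS | VC []
  [3] addr=0x1b1 blk=27 s=3: MISS | VC [19]
  [4] addr=0x1be blk=27 s=3: L1-HIT | VC [19]
  [5] addr=0x118 blk=17 s=1: L1-HIT | VC [19]
  [6] addr=0x13e blk=19 s=3: VC-HIT | VC [27]
  [7] addr=0x1b8 blk=27 s=3: VC-HIT | VC [19]
  [8] addr=0x137 blk=19 s=3: VC-HIT | VC [27]
  [9] addr=0x13e blk=19 s=3: L1-HIT | VC [27]

OUTCOME = L1-HIT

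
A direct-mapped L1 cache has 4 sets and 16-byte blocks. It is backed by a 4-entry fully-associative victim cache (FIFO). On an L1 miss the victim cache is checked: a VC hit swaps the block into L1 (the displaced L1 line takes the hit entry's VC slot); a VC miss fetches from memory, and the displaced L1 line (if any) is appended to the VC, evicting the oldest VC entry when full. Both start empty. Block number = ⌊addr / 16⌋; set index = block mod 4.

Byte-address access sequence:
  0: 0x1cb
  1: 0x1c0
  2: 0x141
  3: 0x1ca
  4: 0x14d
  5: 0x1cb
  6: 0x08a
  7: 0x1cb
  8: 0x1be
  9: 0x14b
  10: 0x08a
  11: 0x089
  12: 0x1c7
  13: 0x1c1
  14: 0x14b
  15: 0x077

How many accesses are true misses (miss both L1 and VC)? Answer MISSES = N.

#0 0x1cb→b28/s0 MISS; vc=[]
#1 0x1c0→b28/s0 L1-HIT; vc=[]
#2 0x141→b20/s0 MISS; vc=[28]
#3 0x1ca→b28/s0 VC-HIT; vc=[20]
#4 0x14d→b20/s0 VC-HIT; vc=[28]
#5 0x1cb→b28/s0 VC-HIT; vc=[20]
#6 0x8a→b8/s0 MISS; vc=[20,28]
#7 0x1cb→b28/s0 VC-HIT; vc=[20,8]
#8 0x1be→b27/s3 MISS; vc=[20,8]
#9 0x14b→b20/s0 VC-HIT; vc=[28,8]
#10 0x8a→b8/s0 VC-HIT; vc=[28,20]
#11 0x89→b8/s0 L1-HIT; vc=[28,20]
#12 0x1c7→b28/s0 VC-HIT; vc=[8,20]
#13 0x1c1→b28/s0 L1-HIT; vc=[8,20]
#14 0x14b→b20/s0 VC-HIT; vc=[8,28]
#15 0x77→b7/s3 MISS; vc=[8,28,27]

MISSES = 5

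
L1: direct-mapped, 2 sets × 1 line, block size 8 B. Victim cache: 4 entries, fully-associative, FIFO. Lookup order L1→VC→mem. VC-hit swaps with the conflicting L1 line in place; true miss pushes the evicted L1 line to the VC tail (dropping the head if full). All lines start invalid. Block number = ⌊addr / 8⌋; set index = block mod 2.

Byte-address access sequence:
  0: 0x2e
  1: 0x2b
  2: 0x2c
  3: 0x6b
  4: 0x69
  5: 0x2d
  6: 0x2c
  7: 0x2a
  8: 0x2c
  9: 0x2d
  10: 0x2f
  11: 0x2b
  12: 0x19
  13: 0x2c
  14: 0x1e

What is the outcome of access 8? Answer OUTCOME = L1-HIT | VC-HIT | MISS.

0: 0x2e (blk 5, set 1) → MISS  vc=[]
1: 0x2b (blk 5, set 1) → L1-HIT  vc=[]
2: 0x2c (blk 5, set 1) → L1-HIT  vc=[]
3: 0x6b (blk 13, set 1) → MISS  vc=[5]
4: 0x69 (blk 13, set 1) → L1-HIT  vc=[5]
5: 0x2d (blk 5, set 1) → VC-HIT  vc=[13]
6: 0x2c (blk 5, set 1) → L1-HIT  vc=[13]
7: 0x2a (blk 5, set 1) → L1-HIT  vc=[13]
8: 0x2c (blk 5, set 1) → L1-HIT  vc=[13]
9: 0x2d (blk 5, set 1) → L1-HIT  vc=[13]
10: 0x2f (blk 5, set 1) → L1-HIT  vc=[13]
11: 0x2b (blk 5, set 1) → L1-HIT  vc=[13]
12: 0x19 (blk 3, set 1) → MISS  vc=[13, 5]
13: 0x2c (blk 5, set 1) → VC-HIT  vc=[13, 3]
14: 0x1e (blk 3, set 1) → VC-HIT  vc=[13, 5]

OUTCOME = L1-HIT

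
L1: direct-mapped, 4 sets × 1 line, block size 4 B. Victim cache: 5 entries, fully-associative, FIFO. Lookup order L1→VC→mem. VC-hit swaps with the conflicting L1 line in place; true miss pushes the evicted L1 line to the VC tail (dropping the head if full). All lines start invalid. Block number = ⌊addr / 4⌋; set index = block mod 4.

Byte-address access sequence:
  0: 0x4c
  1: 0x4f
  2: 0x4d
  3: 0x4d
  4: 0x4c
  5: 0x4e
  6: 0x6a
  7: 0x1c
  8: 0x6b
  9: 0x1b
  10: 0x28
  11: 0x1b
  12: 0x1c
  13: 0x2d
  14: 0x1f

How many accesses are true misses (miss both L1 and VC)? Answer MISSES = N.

MISSES = 6

  [0] addr=0x4c blk=19 s=3: MISS | VC []
  [1] addr=0x4f blk=19 s=3: L1-HIT | VC []
  [2] addr=0x4d blk=19 s=3: L1-HIT | VC []
  [3] addr=0x4d blk=19 s=3: L1-HIT | VC []
  [4] addr=0x4c blk=19 s=3: L1-HIT | VC []
  [5] addr=0x4e blk=19 s=3: L1-HIT | VC []
  [6] addr=0x6a blk=26 s=2: MISS | VC []
  [7] addr=0x1c blk=7 s=3: MISS | VC [19]
  [8] addr=0x6b blk=26 s=2: L1-HIT | VC [19]
  [9] addr=0x1b blk=6 s=2: MISS | VC [19, 26]
  [10] addr=0x28 blk=10 s=2: MISS | VC [19, 26, 6]
  [11] addr=0x1b blk=6 s=2: VC-HIT | VC [19, 26, 10]
  [12] addr=0x1c blk=7 s=3: L1-HIT | VC [19, 26, 10]
  [13] addr=0x2d blk=11 s=3: MISS | VC [19, 26, 10, 7]
  [14] addr=0x1f blk=7 s=3: VC-HIT | VC [19, 26, 10, 11]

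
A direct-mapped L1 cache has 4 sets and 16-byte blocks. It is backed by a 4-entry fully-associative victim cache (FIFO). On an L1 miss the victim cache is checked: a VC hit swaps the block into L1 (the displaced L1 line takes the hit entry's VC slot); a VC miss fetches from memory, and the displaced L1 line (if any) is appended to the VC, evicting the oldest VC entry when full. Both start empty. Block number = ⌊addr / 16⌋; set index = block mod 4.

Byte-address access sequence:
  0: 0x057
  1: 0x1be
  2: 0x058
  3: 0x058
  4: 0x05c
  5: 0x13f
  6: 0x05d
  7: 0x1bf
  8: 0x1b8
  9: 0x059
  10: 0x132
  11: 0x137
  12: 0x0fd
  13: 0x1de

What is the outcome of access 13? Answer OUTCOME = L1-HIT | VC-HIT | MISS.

OUTCOME = MISS

#0 0x57→b5/s1 MISS; vc=[]
#1 0x1be→b27/s3 MISS; vc=[]
#2 0x58→b5/s1 L1-HIT; vc=[]
#3 0x58→b5/s1 L1-HIT; vc=[]
#4 0x5c→b5/s1 L1-HIT; vc=[]
#5 0x13f→b19/s3 MISS; vc=[27]
#6 0x5d→b5/s1 L1-HIT; vc=[27]
#7 0x1bf→b27/s3 VC-HIT; vc=[19]
#8 0x1b8→b27/s3 L1-HIT; vc=[19]
#9 0x59→b5/s1 L1-HIT; vc=[19]
#10 0x132→b19/s3 VC-HIT; vc=[27]
#11 0x137→b19/s3 L1-HIT; vc=[27]
#12 0xfd→b15/s3 MISS; vc=[27,19]
#13 0x1de→b29/s1 MISS; vc=[27,19,5]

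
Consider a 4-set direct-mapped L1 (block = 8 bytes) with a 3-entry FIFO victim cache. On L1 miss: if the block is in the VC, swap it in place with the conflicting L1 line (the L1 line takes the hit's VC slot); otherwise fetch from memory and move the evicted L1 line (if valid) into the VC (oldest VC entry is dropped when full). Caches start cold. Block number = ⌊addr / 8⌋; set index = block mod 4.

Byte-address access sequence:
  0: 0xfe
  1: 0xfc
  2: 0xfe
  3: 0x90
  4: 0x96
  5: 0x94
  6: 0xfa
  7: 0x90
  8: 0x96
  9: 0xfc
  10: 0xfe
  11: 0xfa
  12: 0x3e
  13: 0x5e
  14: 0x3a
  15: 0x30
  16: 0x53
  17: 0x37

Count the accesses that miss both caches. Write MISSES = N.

MISSES = 6

  [0] addr=0xfe blk=31 s=3: MISS | VC []
  [1] addr=0xfc blk=31 s=3: L1-HIT | VC []
  [2] addr=0xfe blk=31 s=3: L1-HIT | VC []
  [3] addr=0x90 blk=18 s=2: MISS | VC []
  [4] addr=0x96 blk=18 s=2: L1-HIT | VC []
  [5] addr=0x94 blk=18 s=2: L1-HIT | VC []
  [6] addr=0xfa blk=31 s=3: L1-HIT | VC []
  [7] addr=0x90 blk=18 s=2: L1-HIT | VC []
  [8] addr=0x96 blk=18 s=2: L1-HIT | VC []
  [9] addr=0xfc blk=31 s=3: L1-HIT | VC []
  [10] addr=0xfe blk=31 s=3: L1-HIT | VC []
  [11] addr=0xfa blk=31 s=3: L1-HIT | VC []
  [12] addr=0x3e blk=7 s=3: MISS | VC [31]
  [13] addr=0x5e blk=11 s=3: MISS | VC [31, 7]
  [14] addr=0x3a blk=7 s=3: VC-HIT | VC [31, 11]
  [15] addr=0x30 blk=6 s=2: MISS | VC [31, 11, 18]
  [16] addr=0x53 blk=10 s=2: MISS | VC [11, 18, 6]
  [17] addr=0x37 blk=6 s=2: VC-HIT | VC [11, 18, 10]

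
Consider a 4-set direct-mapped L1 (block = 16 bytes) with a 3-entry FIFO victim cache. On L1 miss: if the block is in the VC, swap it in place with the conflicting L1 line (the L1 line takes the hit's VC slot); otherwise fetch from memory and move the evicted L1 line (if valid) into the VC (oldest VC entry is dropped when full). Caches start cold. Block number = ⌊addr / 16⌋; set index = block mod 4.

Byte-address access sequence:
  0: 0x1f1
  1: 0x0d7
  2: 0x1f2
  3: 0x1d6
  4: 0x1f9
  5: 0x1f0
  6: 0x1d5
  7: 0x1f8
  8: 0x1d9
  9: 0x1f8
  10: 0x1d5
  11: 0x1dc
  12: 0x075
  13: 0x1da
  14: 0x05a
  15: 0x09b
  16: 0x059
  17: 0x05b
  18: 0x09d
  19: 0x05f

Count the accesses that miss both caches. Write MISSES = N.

0: 0x1f1 (blk 31, set 3) → MISS  vc=[]
1: 0xd7 (blk 13, set 1) → MISS  vc=[]
2: 0x1f2 (blk 31, set 3) → L1-HIT  vc=[]
3: 0x1d6 (blk 29, set 1) → MISS  vc=[13]
4: 0x1f9 (blk 31, set 3) → L1-HIT  vc=[13]
5: 0x1f0 (blk 31, set 3) → L1-HIT  vc=[13]
6: 0x1d5 (blk 29, set 1) → L1-HIT  vc=[13]
7: 0x1f8 (blk 31, set 3) → L1-HIT  vc=[13]
8: 0x1d9 (blk 29, set 1) → L1-HIT  vc=[13]
9: 0x1f8 (blk 31, set 3) → L1-HIT  vc=[13]
10: 0x1d5 (blk 29, set 1) → L1-HIT  vc=[13]
11: 0x1dc (blk 29, set 1) → L1-HIT  vc=[13]
12: 0x75 (blk 7, set 3) → MISS  vc=[13, 31]
13: 0x1da (blk 29, set 1) → L1-HIT  vc=[13, 31]
14: 0x5a (blk 5, set 1) → MISS  vc=[13, 31, 29]
15: 0x9b (blk 9, set 1) → MISS  vc=[31, 29, 5]
16: 0x59 (blk 5, set 1) → VC-HIT  vc=[31, 29, 9]
17: 0x5b (blk 5, set 1) → L1-HIT  vc=[31, 29, 9]
18: 0x9d (blk 9, set 1) → VC-HIT  vc=[31, 29, 5]
19: 0x5f (blk 5, set 1) → VC-HIT  vc=[31, 29, 9]

MISSES = 6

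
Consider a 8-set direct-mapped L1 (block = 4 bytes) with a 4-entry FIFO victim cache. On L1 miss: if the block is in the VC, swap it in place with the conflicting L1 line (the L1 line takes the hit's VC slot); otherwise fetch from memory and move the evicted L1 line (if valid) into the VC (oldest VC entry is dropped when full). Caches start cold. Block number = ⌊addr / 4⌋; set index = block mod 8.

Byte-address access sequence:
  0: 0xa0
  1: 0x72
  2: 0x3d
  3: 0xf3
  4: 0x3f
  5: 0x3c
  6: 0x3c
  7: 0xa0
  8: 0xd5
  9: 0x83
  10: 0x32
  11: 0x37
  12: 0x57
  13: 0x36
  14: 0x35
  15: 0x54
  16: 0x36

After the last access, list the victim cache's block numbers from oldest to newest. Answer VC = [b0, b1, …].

VC = [40, 60, 53, 21]

  [0] addr=0xa0 blk=40 s=0: MISS | VC []
  [1] addr=0x72 blk=28 s=4: MISS | VC []
  [2] addr=0x3d blk=15 s=7: MISS | VC []
  [3] addr=0xf3 blk=60 s=4: MISS | VC [28]
  [4] addr=0x3f blk=15 s=7: L1-HIT | VC [28]
  [5] addr=0x3c blk=15 s=7: L1-HIT | VC [28]
  [6] addr=0x3c blk=15 s=7: L1-HIT | VC [28]
  [7] addr=0xa0 blk=40 s=0: L1-HIT | VC [28]
  [8] addr=0xd5 blk=53 s=5: MISS | VC [28]
  [9] addr=0x83 blk=32 s=0: MISS | VC [28, 40]
  [10] addr=0x32 blk=12 s=4: MISS | VC [28, 40, 60]
  [11] addr=0x37 blk=13 s=5: MISS | VC [28, 40, 60, 53]
  [12] addr=0x57 blk=21 s=5: MISS | VC [40, 60, 53, 13]
  [13] addr=0x36 blk=13 s=5: VC-HIT | VC [40, 60, 53, 21]
  [14] addr=0x35 blk=13 s=5: L1-HIT | VC [40, 60, 53, 21]
  [15] addr=0x54 blk=21 s=5: VC-HIT | VC [40, 60, 53, 13]
  [16] addr=0x36 blk=13 s=5: VC-HIT | VC [40, 60, 53, 21]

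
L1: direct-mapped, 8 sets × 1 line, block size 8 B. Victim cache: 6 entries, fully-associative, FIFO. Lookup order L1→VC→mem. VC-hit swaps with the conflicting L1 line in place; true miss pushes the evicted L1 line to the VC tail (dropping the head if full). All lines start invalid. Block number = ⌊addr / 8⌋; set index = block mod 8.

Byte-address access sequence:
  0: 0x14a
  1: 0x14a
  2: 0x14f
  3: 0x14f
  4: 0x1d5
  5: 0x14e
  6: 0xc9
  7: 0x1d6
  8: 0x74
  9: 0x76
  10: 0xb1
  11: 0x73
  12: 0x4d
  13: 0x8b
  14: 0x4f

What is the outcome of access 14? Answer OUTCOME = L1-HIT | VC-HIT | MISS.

OUTCOME = VC-HIT

  [0] addr=0x14a blk=41 s=1: MISS | VC []
  [1] addr=0x14a blk=41 s=1: L1-HIT | VC []
  [2] addr=0x14f blk=41 s=1: L1-HIT | VC []
  [3] addr=0x14f blk=41 s=1: L1-HIT | VC []
  [4] addr=0x1d5 blk=58 s=2: MISS | VC []
  [5] addr=0x14e blk=41 s=1: L1-HIT | VC []
  [6] addr=0xc9 blk=25 s=1: MISS | VC [41]
  [7] addr=0x1d6 blk=58 s=2: L1-HIT | VC [41]
  [8] addr=0x74 blk=14 s=6: MISS | VC [41]
  [9] addr=0x76 blk=14 s=6: L1-HIT | VC [41]
  [10] addr=0xb1 blk=22 s=6: MISS | VC [41, 14]
  [11] addr=0x73 blk=14 s=6: VC-HIT | VC [41, 22]
  [12] addr=0x4d blk=9 s=1: MISS | VC [41, 22, 25]
  [13] addr=0x8b blk=17 s=1: MISS | VC [41, 22, 25, 9]
  [14] addr=0x4f blk=9 s=1: VC-HIT | VC [41, 22, 25, 17]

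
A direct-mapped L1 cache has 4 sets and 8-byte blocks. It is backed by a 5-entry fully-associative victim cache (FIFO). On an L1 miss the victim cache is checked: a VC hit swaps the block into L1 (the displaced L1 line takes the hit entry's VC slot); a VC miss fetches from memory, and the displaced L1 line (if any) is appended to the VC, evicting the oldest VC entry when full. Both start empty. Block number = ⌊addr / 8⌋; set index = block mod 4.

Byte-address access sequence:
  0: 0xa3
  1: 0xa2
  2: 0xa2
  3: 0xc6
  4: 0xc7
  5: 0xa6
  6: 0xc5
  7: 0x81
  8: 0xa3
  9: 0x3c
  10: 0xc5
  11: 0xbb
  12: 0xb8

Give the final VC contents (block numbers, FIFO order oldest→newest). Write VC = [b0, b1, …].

0: 0xa3 (blk 20, set 0) → MISS  vc=[]
1: 0xa2 (blk 20, set 0) → L1-HIT  vc=[]
2: 0xa2 (blk 20, set 0) → L1-HIT  vc=[]
3: 0xc6 (blk 24, set 0) → MISS  vc=[20]
4: 0xc7 (blk 24, set 0) → L1-HIT  vc=[20]
5: 0xa6 (blk 20, set 0) → VC-HIT  vc=[24]
6: 0xc5 (blk 24, set 0) → VC-HIT  vc=[20]
7: 0x81 (blk 16, set 0) → MISS  vc=[20, 24]
8: 0xa3 (blk 20, set 0) → VC-HIT  vc=[16, 24]
9: 0x3c (blk 7, set 3) → MISS  vc=[16, 24]
10: 0xc5 (blk 24, set 0) → VC-HIT  vc=[16, 20]
11: 0xbb (blk 23, set 3) → MISS  vc=[16, 20, 7]
12: 0xb8 (blk 23, set 3) → L1-HIT  vc=[16, 20, 7]

VC = [16, 20, 7]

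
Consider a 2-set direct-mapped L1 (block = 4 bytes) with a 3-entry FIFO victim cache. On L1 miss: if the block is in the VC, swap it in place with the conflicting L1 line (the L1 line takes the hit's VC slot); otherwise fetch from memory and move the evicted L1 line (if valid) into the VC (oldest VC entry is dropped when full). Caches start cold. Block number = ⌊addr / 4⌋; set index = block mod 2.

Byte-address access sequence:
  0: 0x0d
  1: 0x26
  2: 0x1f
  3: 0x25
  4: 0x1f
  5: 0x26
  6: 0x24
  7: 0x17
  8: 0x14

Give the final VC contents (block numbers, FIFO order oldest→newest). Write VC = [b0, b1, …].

  [0] addr=0xd blk=3 s=1: MISS | VC []
  [1] addr=0x26 blk=9 s=1: MISS | VC [3]
  [2] addr=0x1f blk=7 s=1: MISS | VC [3, 9]
  [3] addr=0x25 blk=9 s=1: VC-HIT | VC [3, 7]
  [4] addr=0x1f blk=7 s=1: VC-HIT | VC [3, 9]
  [5] addr=0x26 blk=9 s=1: VC-HIT | VC [3, 7]
  [6] addr=0x24 blk=9 s=1: L1-HIT | VC [3, 7]
  [7] addr=0x17 blk=5 s=1: MISS | VC [3, 7, 9]
  [8] addr=0x14 blk=5 s=1: L1-HIT | VC [3, 7, 9]

VC = [3, 7, 9]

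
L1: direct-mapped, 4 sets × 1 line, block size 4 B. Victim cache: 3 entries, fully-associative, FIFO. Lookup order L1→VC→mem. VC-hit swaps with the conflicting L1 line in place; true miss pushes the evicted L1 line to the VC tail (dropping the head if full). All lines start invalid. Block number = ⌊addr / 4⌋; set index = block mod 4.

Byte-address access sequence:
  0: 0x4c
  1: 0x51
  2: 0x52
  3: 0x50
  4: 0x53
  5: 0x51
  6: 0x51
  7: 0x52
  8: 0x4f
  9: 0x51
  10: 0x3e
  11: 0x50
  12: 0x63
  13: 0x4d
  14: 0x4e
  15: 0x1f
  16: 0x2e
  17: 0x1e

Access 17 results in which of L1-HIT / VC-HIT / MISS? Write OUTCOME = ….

  [0] addr=0x4c blk=19 s=3: MISS | VC []
  [1] addr=0x51 blk=20 s=0: MISS | VC []
  [2] addr=0x52 blk=20 s=0: L1-HIT | VC []
  [3] addr=0x50 blk=20 s=0: L1-HIT | VC []
  [4] addr=0x53 blk=20 s=0: L1-HIT | VC []
  [5] addr=0x51 blk=20 s=0: L1-HIT | VC []
  [6] addr=0x51 blk=20 s=0: L1-HIT | VC []
  [7] addr=0x52 blk=20 s=0: L1-HIT | VC []
  [8] addr=0x4f blk=19 s=3: L1-HIT | VC []
  [9] addr=0x51 blk=20 s=0: L1-HIT | VC []
  [10] addr=0x3e blk=15 s=3: MISS | VC [19]
  [11] addr=0x50 blk=20 s=0: L1-HIT | VC [19]
  [12] addr=0x63 blk=24 s=0: MISS | VC [19, 20]
  [13] addr=0x4d blk=19 s=3: VC-HIT | VC [15, 20]
  [14] addr=0x4e blk=19 s=3: L1-HIT | VC [15, 20]
  [15] addr=0x1f blk=7 s=3: MISS | VC [15, 20, 19]
  [16] addr=0x2e blk=11 s=3: MISS | VC [20, 19, 7]
  [17] addr=0x1e blk=7 s=3: VC-HIT | VC [20, 19, 11]

OUTCOME = VC-HIT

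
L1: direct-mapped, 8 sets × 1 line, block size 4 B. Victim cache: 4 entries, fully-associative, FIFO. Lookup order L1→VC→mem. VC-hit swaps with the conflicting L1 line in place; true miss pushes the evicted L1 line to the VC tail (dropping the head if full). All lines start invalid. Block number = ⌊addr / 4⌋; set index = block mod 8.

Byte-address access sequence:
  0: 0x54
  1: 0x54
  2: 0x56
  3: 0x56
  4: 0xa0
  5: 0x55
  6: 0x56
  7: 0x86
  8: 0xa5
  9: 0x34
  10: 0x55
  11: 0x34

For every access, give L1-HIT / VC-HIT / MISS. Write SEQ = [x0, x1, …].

#0 0x54→b21/s5 MISS; vc=[]
#1 0x54→b21/s5 L1-HIT; vc=[]
#2 0x56→b21/s5 L1-HIT; vc=[]
#3 0x56→b21/s5 L1-HIT; vc=[]
#4 0xa0→b40/s0 MISS; vc=[]
#5 0x55→b21/s5 L1-HIT; vc=[]
#6 0x56→b21/s5 L1-HIT; vc=[]
#7 0x86→b33/s1 MISS; vc=[]
#8 0xa5→b41/s1 MISS; vc=[33]
#9 0x34→b13/s5 MISS; vc=[33,21]
#10 0x55→b21/s5 VC-HIT; vc=[33,13]
#11 0x34→b13/s5 VC-HIT; vc=[33,21]

SEQ = [MISS, L1-HIT, L1-HIT, L1-HIT, MISS, L1-HIT, L1-HIT, MISS, MISS, MISS, VC-HIT, VC-HIT]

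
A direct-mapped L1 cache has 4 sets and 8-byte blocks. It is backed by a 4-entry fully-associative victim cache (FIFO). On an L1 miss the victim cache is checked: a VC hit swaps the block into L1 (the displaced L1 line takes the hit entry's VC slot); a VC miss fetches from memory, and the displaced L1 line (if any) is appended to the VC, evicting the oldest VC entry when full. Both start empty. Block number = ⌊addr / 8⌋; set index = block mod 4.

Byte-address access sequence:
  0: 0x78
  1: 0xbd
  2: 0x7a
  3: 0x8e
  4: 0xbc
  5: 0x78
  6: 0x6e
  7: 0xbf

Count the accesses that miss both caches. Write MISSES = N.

0: 0x78 (blk 15, set 3) → MISS  vc=[]
1: 0xbd (blk 23, set 3) → MISS  vc=[15]
2: 0x7a (blk 15, set 3) → VC-HIT  vc=[23]
3: 0x8e (blk 17, set 1) → MISS  vc=[23]
4: 0xbc (blk 23, set 3) → VC-HIT  vc=[15]
5: 0x78 (blk 15, set 3) → VC-HIT  vc=[23]
6: 0x6e (blk 13, set 1) → MISS  vc=[23, 17]
7: 0xbf (blk 23, set 3) → VC-HIT  vc=[15, 17]

MISSES = 4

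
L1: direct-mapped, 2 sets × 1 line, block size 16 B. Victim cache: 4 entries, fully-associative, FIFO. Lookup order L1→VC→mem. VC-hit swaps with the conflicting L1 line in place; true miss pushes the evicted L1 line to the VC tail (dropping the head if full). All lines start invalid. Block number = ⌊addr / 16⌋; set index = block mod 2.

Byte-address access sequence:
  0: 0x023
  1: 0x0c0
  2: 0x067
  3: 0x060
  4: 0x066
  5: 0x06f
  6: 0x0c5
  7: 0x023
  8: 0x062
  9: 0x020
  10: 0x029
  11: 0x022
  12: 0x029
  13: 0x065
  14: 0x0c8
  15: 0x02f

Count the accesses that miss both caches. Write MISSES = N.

#0 0x23→b2/s0 MISS; vc=[]
#1 0xc0→b12/s0 MISS; vc=[2]
#2 0x67→b6/s0 MISS; vc=[2,12]
#3 0x60→b6/s0 L1-HIT; vc=[2,12]
#4 0x66→b6/s0 L1-HIT; vc=[2,12]
#5 0x6f→b6/s0 L1-HIT; vc=[2,12]
#6 0xc5→b12/s0 VC-HIT; vc=[2,6]
#7 0x23→b2/s0 VC-HIT; vc=[12,6]
#8 0x62→b6/s0 VC-HIT; vc=[12,2]
#9 0x20→b2/s0 VC-HIT; vc=[12,6]
#10 0x29→b2/s0 L1-HIT; vc=[12,6]
#11 0x22→b2/s0 L1-HIT; vc=[12,6]
#12 0x29→b2/s0 L1-HIT; vc=[12,6]
#13 0x65→b6/s0 VC-HIT; vc=[12,2]
#14 0xc8→b12/s0 VC-HIT; vc=[6,2]
#15 0x2f→b2/s0 VC-HIT; vc=[6,12]

MISSES = 3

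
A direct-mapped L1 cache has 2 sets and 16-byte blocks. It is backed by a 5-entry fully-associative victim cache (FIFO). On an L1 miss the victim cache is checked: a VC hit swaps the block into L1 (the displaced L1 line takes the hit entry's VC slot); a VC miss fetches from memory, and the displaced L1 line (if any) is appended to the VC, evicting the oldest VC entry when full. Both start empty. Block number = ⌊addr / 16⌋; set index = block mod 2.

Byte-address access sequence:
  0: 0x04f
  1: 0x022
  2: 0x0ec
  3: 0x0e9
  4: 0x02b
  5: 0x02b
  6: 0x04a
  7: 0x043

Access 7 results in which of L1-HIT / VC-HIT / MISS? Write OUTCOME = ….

  [0] addr=0x4f blk=4 s=0: MISS | VC []
  [1] addr=0x22 blk=2 s=0: MISS | VC [4]
  [2] addr=0xec blk=14 s=0: MISS | VC [4, 2]
  [3] addr=0xe9 blk=14 s=0: L1-HIT | VC [4, 2]
  [4] addr=0x2b blk=2 s=0: VC-HIT | VC [4, 14]
  [5] addr=0x2b blk=2 s=0: L1-HIT | VC [4, 14]
  [6] addr=0x4a blk=4 s=0: VC-HIT | VC [2, 14]
  [7] addr=0x43 blk=4 s=0: L1-HIT | VC [2, 14]

OUTCOME = L1-HIT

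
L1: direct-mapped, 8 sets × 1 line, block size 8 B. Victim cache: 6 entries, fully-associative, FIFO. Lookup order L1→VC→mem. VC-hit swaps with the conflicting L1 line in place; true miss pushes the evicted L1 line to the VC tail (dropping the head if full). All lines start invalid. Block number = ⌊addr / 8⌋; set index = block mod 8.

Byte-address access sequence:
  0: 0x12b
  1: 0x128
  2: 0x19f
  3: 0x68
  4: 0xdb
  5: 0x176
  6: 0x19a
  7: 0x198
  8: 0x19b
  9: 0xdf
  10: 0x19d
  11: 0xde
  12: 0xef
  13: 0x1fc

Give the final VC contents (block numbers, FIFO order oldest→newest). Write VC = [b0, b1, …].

#0 0x12b→b37/s5 MISS; vc=[]
#1 0x128→b37/s5 L1-HIT; vc=[]
#2 0x19f→b51/s3 MISS; vc=[]
#3 0x68→b13/s5 MISS; vc=[37]
#4 0xdb→b27/s3 MISS; vc=[37,51]
#5 0x176→b46/s6 MISS; vc=[37,51]
#6 0x19a→b51/s3 VC-HIT; vc=[37,27]
#7 0x198→b51/s3 L1-HIT; vc=[37,27]
#8 0x19b→b51/s3 L1-HIT; vc=[37,27]
#9 0xdf→b27/s3 VC-HIT; vc=[37,51]
#10 0x19d→b51/s3 VC-HIT; vc=[37,27]
#11 0xde→b27/s3 VC-HIT; vc=[37,51]
#12 0xef→b29/s5 MISS; vc=[37,51,13]
#13 0x1fc→b63/s7 MISS; vc=[37,51,13]

VC = [37, 51, 13]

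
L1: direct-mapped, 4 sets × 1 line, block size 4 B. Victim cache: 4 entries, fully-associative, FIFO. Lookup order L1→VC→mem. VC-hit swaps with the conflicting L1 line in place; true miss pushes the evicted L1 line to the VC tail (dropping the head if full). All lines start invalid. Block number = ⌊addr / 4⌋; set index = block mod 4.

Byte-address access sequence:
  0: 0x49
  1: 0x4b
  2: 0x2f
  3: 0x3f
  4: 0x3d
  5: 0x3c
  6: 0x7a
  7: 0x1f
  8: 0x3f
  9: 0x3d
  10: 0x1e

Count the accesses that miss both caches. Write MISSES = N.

MISSES = 5

  [0] addr=0x49 blk=18 s=2: MISS | VC []
  [1] addr=0x4b blk=18 s=2: L1-HIT | VC []
  [2] addr=0x2f blk=11 s=3: MISS | VC []
  [3] addr=0x3f blk=15 s=3: MISS | VC [11]
  [4] addr=0x3d blk=15 s=3: L1-HIT | VC [11]
  [5] addr=0x3c blk=15 s=3: L1-HIT | VC [11]
  [6] addr=0x7a blk=30 s=2: MISS | VC [11, 18]
  [7] addr=0x1f blk=7 s=3: MISS | VC [11, 18, 15]
  [8] addr=0x3f blk=15 s=3: VC-HIT | VC [11, 18, 7]
  [9] addr=0x3d blk=15 s=3: L1-HIT | VC [11, 18, 7]
  [10] addr=0x1e blk=7 s=3: VC-HIT | VC [11, 18, 15]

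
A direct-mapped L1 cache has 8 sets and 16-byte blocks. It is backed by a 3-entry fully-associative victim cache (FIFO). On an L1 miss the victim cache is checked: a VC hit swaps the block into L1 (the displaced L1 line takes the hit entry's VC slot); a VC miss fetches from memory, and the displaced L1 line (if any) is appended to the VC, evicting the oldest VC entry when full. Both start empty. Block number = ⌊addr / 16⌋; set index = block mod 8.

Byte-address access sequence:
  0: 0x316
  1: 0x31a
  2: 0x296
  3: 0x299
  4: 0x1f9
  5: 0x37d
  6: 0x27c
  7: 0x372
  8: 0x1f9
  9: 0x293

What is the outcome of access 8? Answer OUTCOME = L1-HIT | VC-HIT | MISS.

OUTCOME = VC-HIT

#0 0x316→b49/s1 MISS; vc=[]
#1 0x31a→b49/s1 L1-HIT; vc=[]
#2 0x296→b41/s1 MISS; vc=[49]
#3 0x299→b41/s1 L1-HIT; vc=[49]
#4 0x1f9→b31/s7 MISS; vc=[49]
#5 0x37d→b55/s7 MISS; vc=[49,31]
#6 0x27c→b39/s7 MISS; vc=[49,31,55]
#7 0x372→b55/s7 VC-HIT; vc=[49,31,39]
#8 0x1f9→b31/s7 VC-HIT; vc=[49,55,39]
#9 0x293→b41/s1 L1-HIT; vc=[49,55,39]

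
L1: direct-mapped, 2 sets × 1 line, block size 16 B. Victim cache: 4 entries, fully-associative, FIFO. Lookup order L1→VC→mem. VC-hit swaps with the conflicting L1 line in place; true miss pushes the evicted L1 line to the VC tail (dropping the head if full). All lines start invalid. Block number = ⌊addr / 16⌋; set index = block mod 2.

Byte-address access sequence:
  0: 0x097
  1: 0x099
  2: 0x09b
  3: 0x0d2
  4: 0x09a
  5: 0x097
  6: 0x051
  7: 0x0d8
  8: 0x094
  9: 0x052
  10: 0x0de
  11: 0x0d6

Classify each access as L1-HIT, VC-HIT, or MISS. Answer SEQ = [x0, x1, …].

SEQ = [MISS, L1-HIT, L1-HIT, MISS, VC-HIT, L1-HIT, MISS, VC-HIT, VC-HIT, VC-HIT, VC-HIT, L1-HIT]

  [0] addr=0x97 blk=9 s=1: MISS | VC []
  [1] addr=0x99 blk=9 s=1: L1-HIT | VC []
  [2] addr=0x9b blk=9 s=1: L1-HIT | VC []
  [3] addr=0xd2 blk=13 s=1: MISS | VC [9]
  [4] addr=0x9a blk=9 s=1: VC-HIT | VC [13]
  [5] addr=0x97 blk=9 s=1: L1-HIT | VC [13]
  [6] addr=0x51 blk=5 s=1: MISS | VC [13, 9]
  [7] addr=0xd8 blk=13 s=1: VC-HIT | VC [5, 9]
  [8] addr=0x94 blk=9 s=1: VC-HIT | VC [5, 13]
  [9] addr=0x52 blk=5 s=1: VC-HIT | VC [9, 13]
  [10] addr=0xde blk=13 s=1: VC-HIT | VC [9, 5]
  [11] addr=0xd6 blk=13 s=1: L1-HIT | VC [9, 5]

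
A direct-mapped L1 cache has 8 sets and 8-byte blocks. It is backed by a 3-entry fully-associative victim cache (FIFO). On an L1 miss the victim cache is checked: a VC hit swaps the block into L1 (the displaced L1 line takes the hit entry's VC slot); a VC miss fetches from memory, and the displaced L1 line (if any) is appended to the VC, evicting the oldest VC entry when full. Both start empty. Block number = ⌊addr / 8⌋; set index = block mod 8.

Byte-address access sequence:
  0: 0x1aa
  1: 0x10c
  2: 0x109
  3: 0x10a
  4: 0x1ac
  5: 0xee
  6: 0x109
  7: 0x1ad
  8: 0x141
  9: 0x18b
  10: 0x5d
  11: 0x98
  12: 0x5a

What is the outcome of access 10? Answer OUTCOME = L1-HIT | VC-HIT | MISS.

0: 0x1aa (blk 53, set 5) → MISS  vc=[]
1: 0x10c (blk 33, set 1) → MISS  vc=[]
2: 0x109 (blk 33, set 1) → L1-HIT  vc=[]
3: 0x10a (blk 33, set 1) → L1-HIT  vc=[]
4: 0x1ac (blk 53, set 5) → L1-HIT  vc=[]
5: 0xee (blk 29, set 5) → MISS  vc=[53]
6: 0x109 (blk 33, set 1) → L1-HIT  vc=[53]
7: 0x1ad (blk 53, set 5) → VC-HIT  vc=[29]
8: 0x141 (blk 40, set 0) → MISS  vc=[29]
9: 0x18b (blk 49, set 1) → MISS  vc=[29, 33]
10: 0x5d (blk 11, set 3) → MISS  vc=[29, 33]
11: 0x98 (blk 19, set 3) → MISS  vc=[29, 33, 11]
12: 0x5a (blk 11, set 3) → VC-HIT  vc=[29, 33, 19]

OUTCOME = MISS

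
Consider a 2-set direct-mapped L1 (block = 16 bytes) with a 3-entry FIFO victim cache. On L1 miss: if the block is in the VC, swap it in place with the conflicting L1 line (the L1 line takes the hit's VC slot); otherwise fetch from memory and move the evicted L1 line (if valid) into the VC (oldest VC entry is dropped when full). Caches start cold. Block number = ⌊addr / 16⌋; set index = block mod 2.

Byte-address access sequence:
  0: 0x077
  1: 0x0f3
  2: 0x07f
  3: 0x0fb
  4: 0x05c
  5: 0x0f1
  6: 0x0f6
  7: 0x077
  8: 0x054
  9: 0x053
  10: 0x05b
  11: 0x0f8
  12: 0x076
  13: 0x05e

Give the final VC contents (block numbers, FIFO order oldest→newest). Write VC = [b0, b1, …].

VC = [7, 15]

#0 0x77→b7/s1 MISS; vc=[]
#1 0xf3→b15/s1 MISS; vc=[7]
#2 0x7f→b7/s1 VC-HIT; vc=[15]
#3 0xfb→b15/s1 VC-HIT; vc=[7]
#4 0x5c→b5/s1 MISS; vc=[7,15]
#5 0xf1→b15/s1 VC-HIT; vc=[7,5]
#6 0xf6→b15/s1 L1-HIT; vc=[7,5]
#7 0x77→b7/s1 VC-HIT; vc=[15,5]
#8 0x54→b5/s1 VC-HIT; vc=[15,7]
#9 0x53→b5/s1 L1-HIT; vc=[15,7]
#10 0x5b→b5/s1 L1-HIT; vc=[15,7]
#11 0xf8→b15/s1 VC-HIT; vc=[5,7]
#12 0x76→b7/s1 VC-HIT; vc=[5,15]
#13 0x5e→b5/s1 VC-HIT; vc=[7,15]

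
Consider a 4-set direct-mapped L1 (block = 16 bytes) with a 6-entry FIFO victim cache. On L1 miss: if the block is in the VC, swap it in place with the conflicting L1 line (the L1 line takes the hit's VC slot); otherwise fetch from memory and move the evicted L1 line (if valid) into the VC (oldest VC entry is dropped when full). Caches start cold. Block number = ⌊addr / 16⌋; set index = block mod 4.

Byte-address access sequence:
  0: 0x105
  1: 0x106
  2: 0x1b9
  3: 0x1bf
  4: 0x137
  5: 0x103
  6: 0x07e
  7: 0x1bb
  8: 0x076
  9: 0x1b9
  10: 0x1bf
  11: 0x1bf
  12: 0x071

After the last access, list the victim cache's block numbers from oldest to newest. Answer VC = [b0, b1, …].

VC = [27, 19]

  [0] addr=0x105 blk=16 s=0: MISS | VC []
  [1] addr=0x106 blk=16 s=0: L1-HIT | VC []
  [2] addr=0x1b9 blk=27 s=3: MISS | VC []
  [3] addr=0x1bf blk=27 s=3: L1-HIT | VC []
  [4] addr=0x137 blk=19 s=3: MISS | VC [27]
  [5] addr=0x103 blk=16 s=0: L1-HIT | VC [27]
  [6] addr=0x7e blk=7 s=3: MISS | VC [27, 19]
  [7] addr=0x1bb blk=27 s=3: VC-HIT | VC [7, 19]
  [8] addr=0x76 blk=7 s=3: VC-HIT | VC [27, 19]
  [9] addr=0x1b9 blk=27 s=3: VC-HIT | VC [7, 19]
  [10] addr=0x1bf blk=27 s=3: L1-HIT | VC [7, 19]
  [11] addr=0x1bf blk=27 s=3: L1-HIT | VC [7, 19]
  [12] addr=0x71 blk=7 s=3: VC-HIT | VC [27, 19]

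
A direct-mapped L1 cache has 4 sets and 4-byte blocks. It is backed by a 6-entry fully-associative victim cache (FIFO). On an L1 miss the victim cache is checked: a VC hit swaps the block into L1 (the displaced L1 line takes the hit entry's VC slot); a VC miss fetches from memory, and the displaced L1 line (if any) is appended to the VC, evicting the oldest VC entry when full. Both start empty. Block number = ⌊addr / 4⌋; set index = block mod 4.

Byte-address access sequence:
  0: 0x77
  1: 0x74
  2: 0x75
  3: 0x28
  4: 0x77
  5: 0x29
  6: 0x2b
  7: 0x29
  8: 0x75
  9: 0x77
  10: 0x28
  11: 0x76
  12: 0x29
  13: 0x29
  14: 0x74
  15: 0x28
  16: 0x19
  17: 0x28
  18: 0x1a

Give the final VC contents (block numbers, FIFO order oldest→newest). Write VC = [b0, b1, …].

VC = [10]

#0 0x77→b29/s1 MISS; vc=[]
#1 0x74→b29/s1 L1-HIT; vc=[]
#2 0x75→b29/s1 L1-HIT; vc=[]
#3 0x28→b10/s2 MISS; vc=[]
#4 0x77→b29/s1 L1-HIT; vc=[]
#5 0x29→b10/s2 L1-HIT; vc=[]
#6 0x2b→b10/s2 L1-HIT; vc=[]
#7 0x29→b10/s2 L1-HIT; vc=[]
#8 0x75→b29/s1 L1-HIT; vc=[]
#9 0x77→b29/s1 L1-HIT; vc=[]
#10 0x28→b10/s2 L1-HIT; vc=[]
#11 0x76→b29/s1 L1-HIT; vc=[]
#12 0x29→b10/s2 L1-HIT; vc=[]
#13 0x29→b10/s2 L1-HIT; vc=[]
#14 0x74→b29/s1 L1-HIT; vc=[]
#15 0x28→b10/s2 L1-HIT; vc=[]
#16 0x19→b6/s2 MISS; vc=[10]
#17 0x28→b10/s2 VC-HIT; vc=[6]
#18 0x1a→b6/s2 VC-HIT; vc=[10]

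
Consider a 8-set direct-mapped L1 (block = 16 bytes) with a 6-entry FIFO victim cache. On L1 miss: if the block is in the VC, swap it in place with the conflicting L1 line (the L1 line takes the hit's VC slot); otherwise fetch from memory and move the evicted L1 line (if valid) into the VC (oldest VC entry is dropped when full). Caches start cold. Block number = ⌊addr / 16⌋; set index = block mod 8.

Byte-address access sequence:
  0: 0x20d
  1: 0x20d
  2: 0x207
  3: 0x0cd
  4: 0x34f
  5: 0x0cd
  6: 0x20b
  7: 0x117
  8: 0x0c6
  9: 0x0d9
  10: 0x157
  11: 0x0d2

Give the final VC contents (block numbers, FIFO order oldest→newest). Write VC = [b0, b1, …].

VC = [52, 21]

#0 0x20d→b32/s0 MISS; vc=[]
#1 0x20d→b32/s0 L1-HIT; vc=[]
#2 0x207→b32/s0 L1-HIT; vc=[]
#3 0xcd→b12/s4 MISS; vc=[]
#4 0x34f→b52/s4 MISS; vc=[12]
#5 0xcd→b12/s4 VC-HIT; vc=[52]
#6 0x20b→b32/s0 L1-HIT; vc=[52]
#7 0x117→b17/s1 MISS; vc=[52]
#8 0xc6→b12/s4 L1-HIT; vc=[52]
#9 0xd9→b13/s5 MISS; vc=[52]
#10 0x157→b21/s5 MISS; vc=[52,13]
#11 0xd2→b13/s5 VC-HIT; vc=[52,21]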